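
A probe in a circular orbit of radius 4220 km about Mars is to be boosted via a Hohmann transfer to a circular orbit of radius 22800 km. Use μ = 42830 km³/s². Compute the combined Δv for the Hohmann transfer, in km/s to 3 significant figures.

Δv = 1.56 km/s

Semi-major axis of the transfer orbit: a_t = (4220 + 22800)/2 = 13510 km.
At r₁ the circular-orbit speed is v₁ = √(μ/r₁) = 3.1858 km/s.
Transfer-orbit speed at r₁ (vis-viva equation): v_p = √[μ(2/r₁ − 1/a_t)] = 4.1386 km/s.
First burn Δv₁ = |v_p − v₁| = 0.9528 km/s.
At r₂, v₂ = √(μ/r₂) = 1.3706 km/s.
Transfer-orbit speed at r₂: v_a = √[μ(2/r₂ − 1/a_t)] = 0.76601 km/s.
Second burn Δv₂ = |v₂ − v_a| = 0.6046 km/s.
Total Δv = Δv₁ + Δv₂ = 1.557 km/s.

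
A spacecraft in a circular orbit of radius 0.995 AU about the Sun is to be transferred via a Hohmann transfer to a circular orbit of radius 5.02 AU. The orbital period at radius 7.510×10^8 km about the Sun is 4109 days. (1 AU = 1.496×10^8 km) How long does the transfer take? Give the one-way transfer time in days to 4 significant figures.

From Kepler's third law T² = 4π²r³/μ at r = 7.510×10^8 km, T = 4109 days = 4109 × 86400 s = 3.550176×10^8 s: μ = 4π²r³/T² = 1.32672×10^11 km³/s².
In km: r₁ = 0.995 × 1.496×10^8 = 1.48852×10^8 km; r₂ = 5.02 × 1.496×10^8 = 7.50992×10^8 km.
The Hohmann ellipse has a_t = (r₁ + r₂)/2 = 4.49922×10^8 km.
Half the transfer-orbit period gives t = π√(a_t³/μ) = 8.231×10^7 s.
Converting: 8.231×10^7 s ÷ 86400 s/day = 952.7 days.

t = 952.7 days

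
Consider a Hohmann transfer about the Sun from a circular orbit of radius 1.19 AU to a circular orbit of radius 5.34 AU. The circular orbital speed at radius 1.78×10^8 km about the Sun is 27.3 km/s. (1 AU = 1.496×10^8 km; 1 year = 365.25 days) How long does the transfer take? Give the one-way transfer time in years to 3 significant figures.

From the circular-orbit relation v² = μ/r at r = 1.78×10^8 km: μ = v²r = (27.3)² × 1.78×10^8 = 1.32662×10^11 km³/s².
In km: r₁ = 1.19 × 1.496×10^8 = 1.78024×10^8 km; r₂ = 5.34 × 1.496×10^8 = 7.98864×10^8 km.
The Hohmann ellipse has a_t = (r₁ + r₂)/2 = 4.88444×10^8 km.
Transfer time t = π√(a_t³/μ) = π√((4.88444×10^8)³ / 1.32662×10^11) = 9.311×10^7 s.
Converting: 9.311×10^7 s ÷ 3.15576×10^7 s/year (365.25 × 86400) = 2.95 years.

t = 2.95 years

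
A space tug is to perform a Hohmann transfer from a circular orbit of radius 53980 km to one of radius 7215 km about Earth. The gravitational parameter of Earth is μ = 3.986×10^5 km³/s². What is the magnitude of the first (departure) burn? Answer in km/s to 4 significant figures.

Δv₁ = 1.398 km/s

Semi-major axis of the transfer orbit: a_t = (53980 + 7215)/2 = 30597.5 km.
Circular speed at r = 53980 km: v_c = √(μ/r) = 2.7174 km/s.
Transfer-orbit speed at the same r (vis-viva, a = a_t): v_t = √[μ(2/r − 1/a_t)] = 1.3196 km/s.
Δv₁ = |v_t − v_c| = |1.3196 − 2.7174| = 1.398 km/s.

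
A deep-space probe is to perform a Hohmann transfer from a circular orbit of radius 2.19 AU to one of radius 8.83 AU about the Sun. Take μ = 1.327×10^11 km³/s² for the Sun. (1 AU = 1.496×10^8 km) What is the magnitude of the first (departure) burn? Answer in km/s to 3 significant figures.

Δv₁ = 5.35 km/s

In km: r₁ = 2.19 × 1.496×10^8 = 3.27624×10^8 km; r₂ = 8.83 × 1.496×10^8 = 1.320968×10^9 km.
Transfer-ellipse semi-major axis a_t = (r₁ + r₂)/2 = (3.27624×10^8 + 1.320968×10^9)/2 = 8.24296×10^8 km.
Circular speed at r = 3.27624×10^8 km: v_c = √(μ/r) = 20.1255 km/s.
Transfer-orbit speed at the same r (vis-viva, a = a_t): v_t = √[μ(2/r − 1/a_t)] = 25.4772 km/s.
Δv₁ = |v_t − v_c| = |25.4772 − 20.1255| = 5.352 km/s.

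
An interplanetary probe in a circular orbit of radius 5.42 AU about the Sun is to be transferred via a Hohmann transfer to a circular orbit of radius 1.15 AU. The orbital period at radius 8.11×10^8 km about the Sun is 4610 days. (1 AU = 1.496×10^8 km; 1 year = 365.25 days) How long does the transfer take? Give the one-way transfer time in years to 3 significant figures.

From Kepler's third law T² = 4π²r³/μ at r = 8.11×10^8 km, T = 4610 days = 4610 × 86400 s = 3.98304×10^8 s: μ = 4π²r³/T² = 1.32737×10^11 km³/s².
In km: r₁ = 5.42 × 1.496×10^8 = 8.10832×10^8 km; r₂ = 1.15 × 1.496×10^8 = 1.7204×10^8 km.
Semi-major axis of the transfer orbit: a_t = (8.10832×10^8 + 1.7204×10^8)/2 = 4.91436×10^8 km.
Transfer time t = π√(a_t³/μ) = π√((4.91436×10^8)³ / 1.32737×10^11) = 9.394×10^7 s.
Converting: 9.394×10^7 s ÷ 3.15576×10^7 s/year (365.25 × 86400) = 2.98 years.

t = 2.98 years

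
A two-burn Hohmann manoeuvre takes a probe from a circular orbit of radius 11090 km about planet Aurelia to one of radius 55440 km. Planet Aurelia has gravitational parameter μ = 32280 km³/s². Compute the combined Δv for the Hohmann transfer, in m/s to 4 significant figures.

The Hohmann ellipse has a_t = (r₁ + r₂)/2 = 33265 km.
At r₁ the circular-orbit speed is v₁ = √(μ/r₁) = 1.7061 km/s.
On the transfer ellipse at r₁, vis-viva equation gives v_p = √[μ(2/r₁ − 1/a_t)] = 2.2025 km/s.
First burn Δv₁ = |v_p − v₁| = 0.4964 km/s.
Circular speed at r₂: v₂ = √(μ/r₂) = 0.7631 km/s.
Transfer-orbit speed at r₂: v_a = √[μ(2/r₂ − 1/a_t)] = 0.4406 km/s.
Second burn Δv₂ = |v₂ − v_a| = 0.3225 km/s.
Total Δv = Δv₁ + Δv₂ = 0.8189 km/s.

Δv = 818.9 m/s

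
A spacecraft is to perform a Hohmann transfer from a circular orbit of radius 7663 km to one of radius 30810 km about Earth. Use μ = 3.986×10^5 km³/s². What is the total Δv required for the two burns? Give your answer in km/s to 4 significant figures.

Δv = 3.242 km/s

Transfer-ellipse semi-major axis a_t = (r₁ + r₂)/2 = (7663 + 30810)/2 = 19236.5 km.
At r₁ the circular-orbit speed is v₁ = √(μ/r₁) = 7.2122 km/s.
On the transfer ellipse at r₁, v² = μ(2/r − 1/a) gives v_p = √[μ(2/r₁ − 1/a_t)] = 9.1275 km/s.
First burn Δv₁ = |v_p − v₁| = 1.915 km/s.
At r₂, v₂ = √(μ/r₂) = 3.597 km/s.
Transfer-orbit speed at r₂: v_a = √[μ(2/r₂ − 1/a_t)] = 2.270 km/s.
Second burn Δv₂ = |v₂ − v_a| = 1.327 km/s.
Δv = Δv₁ + Δv₂ = 1.915 + 1.327 = 3.242 km/s.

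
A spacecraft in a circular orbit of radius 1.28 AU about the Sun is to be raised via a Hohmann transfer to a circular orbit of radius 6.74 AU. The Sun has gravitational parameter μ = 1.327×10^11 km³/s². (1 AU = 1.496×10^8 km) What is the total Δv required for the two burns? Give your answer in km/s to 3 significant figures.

In km: r₁ = 1.28 × 1.496×10^8 = 1.91488×10^8 km; r₂ = 6.74 × 1.496×10^8 = 1.008304×10^9 km.
The Hohmann ellipse has a_t = (r₁ + r₂)/2 = 5.99896×10^8 km.
Circular speed at r₁: v₁ = √(μ/r₁) = √(1.327×10^11/1.91488×10^8) = 26.3248 km/s.
Transfer-orbit speed at r₁ (vis-viva): v_p = √[μ(2/r₁ − 1/a_t)] = 34.1289 km/s.
First burn Δv₁ = |v_p − v₁| = 7.8041 km/s.
At r₂, v₂ = √(μ/r₂) = 11.47202 km/s.
Transfer-orbit speed at r₂: v_a = √[μ(2/r₂ − 1/a_t)] = 6.481455 km/s.
Second burn Δv₂ = |v₂ − v_a| = 4.9906 km/s.
Total Δv = Δv₁ + Δv₂ = 12.79 km/s.

Δv = 12.8 km/s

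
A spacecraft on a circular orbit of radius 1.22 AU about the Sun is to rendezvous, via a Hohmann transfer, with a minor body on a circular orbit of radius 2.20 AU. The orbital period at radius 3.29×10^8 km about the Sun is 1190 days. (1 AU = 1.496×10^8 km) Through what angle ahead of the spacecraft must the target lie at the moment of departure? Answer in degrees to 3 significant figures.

From Kepler's third law T² = 4π²r³/μ at r = 3.29×10^8 km, T = 1190 days = 1190 × 86400 s = 1.02816×10^8 s: μ = 4π²r³/T² = 1.32992×10^11 km³/s².
In km: r₁ = 1.22 × 1.496×10^8 = 1.82512×10^8 km; r₂ = 2.20 × 1.496×10^8 = 3.2912×10^8 km.
Transfer-ellipse semi-major axis a_t = (r₁ + r₂)/2 = (1.82512×10^8 + 3.2912×10^8)/2 = 2.55816×10^8 km.
Transfer time t = π√(a_t³/μ) = 3.52475×10^7 s.
Target angular speed ω₂ = √(μ/r₂³) = 6.10775×10^-8 rad/s.
Angle swept by the target during transfer: ω₂·t = 2.1528 rad = 123.3°.
The spacecraft traverses 180° on the transfer ellipse, so the target must lead by 180° − 123.3° = 56.7°.

φ = 56.7°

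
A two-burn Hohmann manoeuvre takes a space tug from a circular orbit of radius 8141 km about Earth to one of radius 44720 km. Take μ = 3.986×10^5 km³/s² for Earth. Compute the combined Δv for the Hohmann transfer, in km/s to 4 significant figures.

Δv = 3.433 km/s

The Hohmann ellipse has a_t = (r₁ + r₂)/2 = 26430.5 km.
At r₁ the circular-orbit speed is v₁ = √(μ/r₁) = 6.9973 km/s.
On the transfer ellipse at r₁, vis-viva gives v_p = √[μ(2/r₁ − 1/a_t)] = 9.1018 km/s.
First burn Δv₁ = |v_p − v₁| = 2.1045 km/s.
At r₂, v₂ = √(μ/r₂) = 2.9855 km/s.
Transfer-orbit speed at r₂: v_a = √[μ(2/r₂ − 1/a_t)] = 1.6569 km/s.
Second burn Δv₂ = |v₂ − v_a| = 1.3286 km/s.
Δv = Δv₁ + Δv₂ = 2.1045 + 1.3286 = 3.433 km/s.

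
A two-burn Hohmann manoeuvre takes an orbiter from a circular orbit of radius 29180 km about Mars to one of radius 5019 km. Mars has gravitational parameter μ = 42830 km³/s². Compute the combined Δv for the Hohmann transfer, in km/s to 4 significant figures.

Δv = 1.450 km/s

Semi-major axis of the transfer orbit: a_t = (29180 + 5019)/2 = 17099.5 km.
Circular speed at r₁: v₁ = √(μ/r₁) = √(42830/29180) = 1.21152 km/s.
On the transfer ellipse at r₁, vis-viva equation gives v_a = √[μ(2/r₁ − 1/a_t)] = 0.656369 km/s.
First burn Δv₁ = |v_a − v₁| = 0.5552 km/s.
Circular speed at r₂: v₂ = √(μ/r₂) = 2.92123 km/s.
Transfer-orbit speed at r₂: v_p = √[μ(2/r₂ − 1/a_t)] = 3.81607 km/s.
Second burn Δv₂ = |v₂ − v_p| = 0.8948 km/s.
Total Δv = Δv₁ + Δv₂ = 1.450 km/s.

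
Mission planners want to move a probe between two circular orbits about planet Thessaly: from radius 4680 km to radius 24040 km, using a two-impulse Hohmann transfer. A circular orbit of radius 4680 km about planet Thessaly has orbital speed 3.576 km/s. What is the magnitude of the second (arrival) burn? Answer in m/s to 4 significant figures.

Δv₂ = 677.1 m/s

From the circular-orbit relation v² = μ/r at r = 4680 km: μ = v²r = (3.576)² × 4680 = 59846.8 km³/s².
Semi-major axis of the transfer orbit: a_t = (4680 + 24040)/2 = 14360 km.
Circular speed at r = 24040 km: v_c = √(μ/r) = 1.5778 km/s.
Vis-viva on the transfer ellipse at r = 24040 km gives v_t = √[μ(2/r − 1/a_t)] = 0.90074 km/s.
Δv₂ = |v_t − v_c| = |0.90074 − 1.5778| = 0.6771 km/s.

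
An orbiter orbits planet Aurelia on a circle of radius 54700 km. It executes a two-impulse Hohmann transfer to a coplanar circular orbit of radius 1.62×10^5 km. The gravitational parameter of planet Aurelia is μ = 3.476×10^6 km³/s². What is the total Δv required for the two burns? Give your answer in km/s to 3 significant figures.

Semi-major axis of the transfer orbit: a_t = (54700 + 1.620×10^5)/2 = 1.0835×10^5 km.
Circular speed at r₁: v₁ = √(μ/r₁) = √(3.476×10^6/54700) = 7.9716 km/s.
On the transfer ellipse at r₁, vis-viva equation gives v_p = √[μ(2/r₁ − 1/a_t)] = 9.7474 km/s.
First burn Δv₁ = |v_p − v₁| = 1.776 km/s.
Circular speed at r₂: v₂ = √(μ/r₂) = 4.632 km/s.
Transfer-orbit speed at r₂: v_a = √[μ(2/r₂ − 1/a_t)] = 3.291 km/s.
Second burn Δv₂ = |v₂ − v_a| = 1.341 km/s.
Total Δv = Δv₁ + Δv₂ = 3.117 km/s.

Δv = 3.12 km/s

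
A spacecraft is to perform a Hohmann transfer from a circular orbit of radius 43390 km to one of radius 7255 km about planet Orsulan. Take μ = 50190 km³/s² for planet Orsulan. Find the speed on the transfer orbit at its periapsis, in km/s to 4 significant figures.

v = 3.443 km/s

The Hohmann ellipse has a_t = (r₁ + r₂)/2 = 25322.5 km.
At periapsis, r = 7255 km.
Applying v² = μ(2/r − 1/a_t): v = 3.443 km/s.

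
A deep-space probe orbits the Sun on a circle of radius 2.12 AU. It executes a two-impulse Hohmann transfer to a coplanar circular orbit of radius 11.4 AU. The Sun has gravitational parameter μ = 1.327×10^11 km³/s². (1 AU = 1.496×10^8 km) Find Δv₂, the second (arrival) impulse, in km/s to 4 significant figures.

In km: r₁ = 2.12 × 1.496×10^8 = 3.17152×10^8 km; r₂ = 11.4 × 1.496×10^8 = 1.70544×10^9 km.
The Hohmann ellipse has a_t = (r₁ + r₂)/2 = 1.011296×10^9 km.
Circular speed at r = 1.70544×10^9 km: v_c = √(μ/r) = 8.821 km/s.
Transfer-orbit speed at the same r (vis-viva, a = a_t): v_t = √[μ(2/r − 1/a_t)] = 4.940 km/s.
Δv₂ = |v_t − v_c| = |4.940 − 8.821| = 3.881 km/s.

Δv₂ = 3.881 km/s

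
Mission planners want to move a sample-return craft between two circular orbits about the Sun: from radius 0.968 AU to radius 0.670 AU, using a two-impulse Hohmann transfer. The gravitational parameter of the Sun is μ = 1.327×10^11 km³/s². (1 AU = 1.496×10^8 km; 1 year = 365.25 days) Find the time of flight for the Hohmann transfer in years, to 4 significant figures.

In km: r₁ = 0.968 × 1.496×10^8 = 1.448128×10^8 km; r₂ = 0.670 × 1.496×10^8 = 1.00232×10^8 km.
The Hohmann ellipse has a_t = (r₁ + r₂)/2 = 1.225224×10^8 km.
By Kepler's third law the transfer-orbit period is T = 2π√(a_t³/μ), so t = T/2 = 1.1696×10^7 s.
Converting: 1.1696×10^7 s ÷ 3.15576×10^7 s/year (365.25 × 86400) = 0.3706 years.

t = 0.3706 years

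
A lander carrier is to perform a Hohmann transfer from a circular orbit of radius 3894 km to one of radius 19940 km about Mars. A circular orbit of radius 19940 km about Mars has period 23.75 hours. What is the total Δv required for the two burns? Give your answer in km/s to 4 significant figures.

From Kepler's third law T² = 4π²r³/μ at r = 19940 km, T = 23.75 hours = 23.75 × 3600 s = 85500 s: μ = 4π²r³/T² = 42815.7 km³/s².
Semi-major axis of the transfer orbit: a_t = (3894 + 19940)/2 = 11917 km.
At r₁ the circular-orbit speed is v₁ = √(μ/r₁) = 3.31592 km/s.
Transfer-orbit speed at r₁ (vis-viva): v_p = √[μ(2/r₁ − 1/a_t)] = 4.28926 km/s.
First burn Δv₁ = |v_p − v₁| = 0.9733 km/s.
Circular speed at r₂: v₂ = √(μ/r₂) = 1.4653 km/s.
Transfer-orbit speed at r₂: v_a = √[μ(2/r₂ − 1/a_t)] = 0.83763 km/s.
Second burn Δv₂ = |v₂ − v_a| = 0.6277 km/s.
Total Δv = Δv₁ + Δv₂ = 1.601 km/s.

Δv = 1.601 km/s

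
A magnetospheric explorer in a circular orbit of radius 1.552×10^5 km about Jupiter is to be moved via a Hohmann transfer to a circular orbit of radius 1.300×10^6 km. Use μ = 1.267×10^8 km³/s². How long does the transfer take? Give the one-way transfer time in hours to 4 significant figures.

t = 48.12 hours

The Hohmann ellipse has a_t = (r₁ + r₂)/2 = 7.276×10^5 km.
Half the transfer-orbit period gives t = π√(a_t³/μ) = 1.7322×10^5 s.
Converting: 1.7322×10^5 s ÷ 3600 s/hour = 48.12 hours.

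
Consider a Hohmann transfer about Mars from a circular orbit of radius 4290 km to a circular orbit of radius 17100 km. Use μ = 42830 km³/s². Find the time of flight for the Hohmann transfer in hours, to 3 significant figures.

t = 4.66 hours

The Hohmann ellipse has a_t = (r₁ + r₂)/2 = 10695 km.
Half the transfer-orbit period gives t = π√(a_t³/μ) = 16790 s.
Converting: 16790 s ÷ 3600 s/hour = 4.66 hours.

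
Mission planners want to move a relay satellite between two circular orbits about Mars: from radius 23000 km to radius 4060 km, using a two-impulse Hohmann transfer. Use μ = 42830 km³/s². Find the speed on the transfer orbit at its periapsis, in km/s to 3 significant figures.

v = 4.23 km/s

The Hohmann ellipse has a_t = (r₁ + r₂)/2 = 13530 km.
At periapsis, r = 4060 km.
Vis-viva: v = √[μ(2/r − 1/a_t)] = √[42830 × (2/4060 − 1/13530)] = 4.235 km/s.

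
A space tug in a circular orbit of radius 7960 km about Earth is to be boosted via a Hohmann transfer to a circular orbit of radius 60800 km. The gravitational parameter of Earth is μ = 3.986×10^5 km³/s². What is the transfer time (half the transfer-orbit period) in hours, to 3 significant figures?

t = 8.81 hours

The Hohmann ellipse has a_t = (r₁ + r₂)/2 = 34380 km.
Transfer time t = π√(a_t³/μ) = π√((34380)³ / 3.986×10^5) = 31720 s.
Converting: 31720 s ÷ 3600 s/hour = 8.81 hours.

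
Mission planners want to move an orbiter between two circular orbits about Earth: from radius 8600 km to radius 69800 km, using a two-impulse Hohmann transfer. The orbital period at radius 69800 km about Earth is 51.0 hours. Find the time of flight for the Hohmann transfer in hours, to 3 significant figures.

From Kepler's third law T² = 4π²r³/μ at r = 69800 km, T = 51.0 hours = 51.0 × 3600 s = 1.836×10^5 s: μ = 4π²r³/T² = 3.98273×10^5 km³/s².
Transfer-ellipse semi-major axis a_t = (r₁ + r₂)/2 = (8600 + 69800)/2 = 39200 km.
Half the transfer-orbit period gives t = π√(a_t³/μ) = 38640 s.
Converting: 38640 s ÷ 3600 s/hour = 10.7 hours.

t = 10.7 hours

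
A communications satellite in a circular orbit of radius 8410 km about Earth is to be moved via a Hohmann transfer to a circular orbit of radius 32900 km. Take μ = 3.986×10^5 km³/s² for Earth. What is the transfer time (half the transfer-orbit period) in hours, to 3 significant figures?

t = 4.10 hours

Semi-major axis of the transfer orbit: a_t = (8410 + 32900)/2 = 20655 km.
Half the transfer-orbit period gives t = π√(a_t³/μ) = 14770 s.
Converting: 14770 s ÷ 3600 s/hour = 4.10 hours.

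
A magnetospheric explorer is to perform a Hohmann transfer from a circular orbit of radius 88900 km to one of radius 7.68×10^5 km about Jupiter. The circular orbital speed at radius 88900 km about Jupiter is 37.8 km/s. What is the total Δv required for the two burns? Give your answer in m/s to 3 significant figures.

From the circular-orbit relation v² = μ/r at r = 88900 km: μ = v²r = (37.8)² × 88900 = 1.27024×10^8 km³/s².
Semi-major axis of the transfer orbit: a_t = (88900 + 7.680×10^5)/2 = 4.2845×10^5 km.
Circular speed at r₁: v₁ = √(μ/r₁) = √(1.27024×10^8/88900) = 37.80 km/s.
Transfer-orbit speed at r₁ (vis-viva equation): v_p = √[μ(2/r₁ − 1/a_t)] = 50.61 km/s.
First burn Δv₁ = |v_p − v₁| = 12.81 km/s.
Circular speed at r₂: v₂ = √(μ/r₂) = 12.86 km/s.
Transfer-orbit speed at r₂: v_a = √[μ(2/r₂ − 1/a_t)] = 5.858 km/s.
Second burn Δv₂ = |v₂ − v_a| = 7.002 km/s.
Total Δv = Δv₁ + Δv₂ = 19.81 km/s.

Δv = 19800 m/s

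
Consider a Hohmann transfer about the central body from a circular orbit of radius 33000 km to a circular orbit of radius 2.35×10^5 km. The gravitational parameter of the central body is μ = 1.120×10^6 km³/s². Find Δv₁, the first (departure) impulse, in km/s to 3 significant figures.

Δv₁ = 1.89 km/s

Transfer-ellipse semi-major axis a_t = (r₁ + r₂)/2 = (33000 + 2.350×10^5)/2 = 1.340×10^5 km.
Circular speed at r = 33000 km: v_c = √(μ/r) = 5.826 km/s.
Transfer-orbit speed at the same r (vis-viva, a = a_t): v_t = √[μ(2/r − 1/a_t)] = 7.715 km/s.
Δv₁ = |v_t − v_c| = |7.715 − 5.826| = 1.889 km/s.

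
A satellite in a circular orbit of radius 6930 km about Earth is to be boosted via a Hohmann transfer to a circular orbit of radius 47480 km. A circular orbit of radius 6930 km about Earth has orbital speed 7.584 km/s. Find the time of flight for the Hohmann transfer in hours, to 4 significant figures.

t = 6.202 hours

From the circular-orbit relation v² = μ/r at r = 6930 km: μ = v²r = (7.584)² × 6930 = 3.98593×10^5 km³/s².
Semi-major axis of the transfer orbit: a_t = (6930 + 47480)/2 = 27205 km.
Transfer time t = π√(a_t³/μ) = π√((27205)³ / 3.98593×10^5) = 22328 s.
Converting: 22328 s ÷ 3600 s/hour = 6.202 hours.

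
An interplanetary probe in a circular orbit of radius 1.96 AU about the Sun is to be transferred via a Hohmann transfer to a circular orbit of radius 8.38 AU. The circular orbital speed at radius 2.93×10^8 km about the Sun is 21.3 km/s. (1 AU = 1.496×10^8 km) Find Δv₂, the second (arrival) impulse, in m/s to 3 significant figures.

From the circular-orbit relation v² = μ/r at r = 2.93×10^8 km: μ = v²r = (21.3)² × 2.93×10^8 = 1.32931×10^11 km³/s².
In km: r₁ = 1.96 × 1.496×10^8 = 2.93216×10^8 km; r₂ = 8.38 × 1.496×10^8 = 1.253648×10^9 km.
The Hohmann ellipse has a_t = (r₁ + r₂)/2 = 7.73432×10^8 km.
On the circular orbit at r = 1.253648×10^9 km, v_c = √(μ/r) = 10.297 km/s.
Vis-viva on the transfer ellipse at r = 1.253648×10^9 km gives v_t = √[μ(2/r − 1/a_t)] = 6.3403 km/s.
Δv₂ = |v_t − v_c| = |6.3403 − 10.297| = 3.957 km/s.

Δv₂ = 3960 m/s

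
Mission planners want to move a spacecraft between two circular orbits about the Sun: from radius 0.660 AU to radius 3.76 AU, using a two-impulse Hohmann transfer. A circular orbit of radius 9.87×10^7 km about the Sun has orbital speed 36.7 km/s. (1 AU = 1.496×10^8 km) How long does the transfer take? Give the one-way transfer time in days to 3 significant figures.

From the circular-orbit relation v² = μ/r at r = 9.87×10^7 km: μ = v²r = (36.7)² × 9.87×10^7 = 1.32938×10^11 km³/s².
In km: r₁ = 0.660 × 1.496×10^8 = 9.8736×10^7 km; r₂ = 3.76 × 1.496×10^8 = 5.62496×10^8 km.
Transfer-ellipse semi-major axis a_t = (r₁ + r₂)/2 = (9.8736×10^7 + 5.62496×10^8)/2 = 3.30616×10^8 km.
Half the transfer-orbit period gives t = π√(a_t³/μ) = 5.180×10^7 s.
Converting: 5.180×10^7 s ÷ 86400 s/day = 600 days.

t = 600 days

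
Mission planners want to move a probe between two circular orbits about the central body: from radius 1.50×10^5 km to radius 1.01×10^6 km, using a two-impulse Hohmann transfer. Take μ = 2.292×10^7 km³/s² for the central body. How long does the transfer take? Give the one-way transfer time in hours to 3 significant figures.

Semi-major axis of the transfer orbit: a_t = (1.500×10^5 + 1.010×10^6)/2 = 5.800×10^5 km.
Transfer time t = π√(a_t³/μ) = π√((5.800×10^5)³ / 2.292×10^7) = 2.899×10^5 s.
Converting: 2.899×10^5 s ÷ 3600 s/hour = 80.5 hours.

t = 80.5 hours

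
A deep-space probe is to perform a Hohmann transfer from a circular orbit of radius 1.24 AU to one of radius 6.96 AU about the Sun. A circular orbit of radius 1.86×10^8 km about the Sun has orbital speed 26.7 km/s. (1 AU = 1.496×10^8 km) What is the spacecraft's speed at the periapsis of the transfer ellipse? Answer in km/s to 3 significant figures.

From the circular-orbit relation v² = μ/r at r = 1.86×10^8 km: μ = v²r = (26.7)² × 1.86×10^8 = 1.32598×10^11 km³/s².
In km: r₁ = 1.24 × 1.496×10^8 = 1.85504×10^8 km; r₂ = 6.96 × 1.496×10^8 = 1.041216×10^9 km.
Transfer-ellipse semi-major axis a_t = (r₁ + r₂)/2 = (1.85504×10^8 + 1.041216×10^9)/2 = 6.1336×10^8 km.
The periapsis of the transfer ellipse is at r = 1.85504×10^8 km.
Vis-viva: v = √[μ(2/r − 1/a_t)] = √[1.32598×10^11 × (2/1.85504×10^8 − 1/6.1336×10^8)] = 34.83 km/s.

v = 34.8 km/s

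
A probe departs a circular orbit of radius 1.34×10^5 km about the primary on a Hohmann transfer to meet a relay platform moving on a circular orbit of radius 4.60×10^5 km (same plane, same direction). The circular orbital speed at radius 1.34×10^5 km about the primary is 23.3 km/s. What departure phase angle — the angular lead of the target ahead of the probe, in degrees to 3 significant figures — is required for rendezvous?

From the circular-orbit relation v² = μ/r at r = 1.34×10^5 km: μ = v²r = (23.3)² × 1.34×10^5 = 7.27473×10^7 km³/s².
The Hohmann ellipse has a_t = (r₁ + r₂)/2 = 2.970×10^5 km.
The half-period of the transfer ellipse is t = π√(a_t³/μ) = 59617.8 s.
The target's mean motion on its circular orbit is ω₂ = √(μ/r₂³) = 2.73383×10^-5 rad/s.
Angle swept by the target during transfer: ω₂·t = 1.62985 rad = 93.38°.
The probe traverses 180° on the transfer ellipse, so the target must lead by 180° − 93.38° = 86.6°.

φ = 86.6°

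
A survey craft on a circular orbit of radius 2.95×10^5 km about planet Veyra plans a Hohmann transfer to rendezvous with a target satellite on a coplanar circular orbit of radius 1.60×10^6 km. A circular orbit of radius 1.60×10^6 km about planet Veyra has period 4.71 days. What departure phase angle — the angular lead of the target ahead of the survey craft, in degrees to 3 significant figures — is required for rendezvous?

From Kepler's third law T² = 4π²r³/μ at r = 1.60×10^6 km, T = 4.71 days = 4.71 × 86400 s = 4.06944×10^5 s: μ = 4π²r³/T² = 9.76451×10^8 km³/s².
Transfer-ellipse semi-major axis a_t = (r₁ + r₂)/2 = (2.950×10^5 + 1.600×10^6)/2 = 9.475×10^5 km.
Transfer time t = π√(a_t³/μ) = 92724 s.
Target angular speed ω₂ = √(μ/r₂³) = 1.5440×10^-5 rad/s.
Angle swept by the target during transfer: ω₂·t = 1.4317 rad = 82.03°.
The survey craft traverses 180° on the transfer ellipse, so the target must lead by 180° − 82.03° = 98.0°.

φ = 98.0°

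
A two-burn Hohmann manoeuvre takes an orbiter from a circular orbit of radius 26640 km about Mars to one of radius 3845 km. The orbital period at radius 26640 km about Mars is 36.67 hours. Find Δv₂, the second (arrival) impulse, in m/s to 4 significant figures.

Δv₂ = 1075 m/s

From Kepler's third law T² = 4π²r³/μ at r = 26640 km, T = 36.67 hours = 36.67 × 3600 s = 1.32012×10^5 s: μ = 4π²r³/T² = 42828.8 km³/s².
Semi-major axis of the transfer orbit: a_t = (26640 + 3845)/2 = 15242.5 km.
Circular speed at r = 3845 km: v_c = √(μ/r) = 3.337 km/s.
Vis-viva on the transfer ellipse at r = 3845 km gives v_t = √[μ(2/r − 1/a_t)] = 4.412 km/s.
Δv₂ = |v_t − v_c| = |4.412 − 3.337| = 1.075 km/s.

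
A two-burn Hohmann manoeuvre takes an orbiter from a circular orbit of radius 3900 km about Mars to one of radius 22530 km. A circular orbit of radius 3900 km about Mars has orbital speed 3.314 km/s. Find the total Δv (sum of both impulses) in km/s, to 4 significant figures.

From the circular-orbit relation v² = μ/r at r = 3900 km: μ = v²r = (3.314)² × 3900 = 42832.1 km³/s².
Transfer-ellipse semi-major axis a_t = (r₁ + r₂)/2 = (3900 + 22530)/2 = 13215 km.
At r₁ the circular-orbit speed is v₁ = √(μ/r₁) = 3.314 km/s.
Transfer-orbit speed at r₁ (vis-viva equation): v_p = √[μ(2/r₁ − 1/a_t)] = 4.327 km/s.
First burn Δv₁ = |v_p − v₁| = 1.013 km/s.
At r₂, v₂ = √(μ/r₂) = 1.3788 km/s.
Transfer-orbit speed at r₂: v_a = √[μ(2/r₂ − 1/a_t)] = 0.74904 km/s.
Second burn Δv₂ = |v₂ − v_a| = 0.6298 km/s.
Δv = Δv₁ + Δv₂ = 1.013 + 0.6298 = 1.643 km/s.

Δv = 1.643 km/s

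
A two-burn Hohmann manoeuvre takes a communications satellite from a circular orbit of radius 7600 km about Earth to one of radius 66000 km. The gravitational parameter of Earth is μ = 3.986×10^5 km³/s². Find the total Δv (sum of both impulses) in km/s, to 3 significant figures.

Δv = 3.80 km/s

Transfer-ellipse semi-major axis a_t = (r₁ + r₂)/2 = (7600 + 66000)/2 = 36800 km.
At r₁ the circular-orbit speed is v₁ = √(μ/r₁) = 7.24206 km/s.
On the transfer ellipse at r₁, v² = μ(2/r − 1/a) gives v_p = √[μ(2/r₁ − 1/a_t)] = 9.69862 km/s.
First burn Δv₁ = |v_p − v₁| = 2.4566 km/s.
At r₂, v₂ = √(μ/r₂) = 2.4575 km/s.
Transfer-orbit speed at r₂: v_a = √[μ(2/r₂ − 1/a_t)] = 1.1168 km/s.
Second burn Δv₂ = |v₂ − v_a| = 1.3407 km/s.
Total Δv = Δv₁ + Δv₂ = 3.797 km/s.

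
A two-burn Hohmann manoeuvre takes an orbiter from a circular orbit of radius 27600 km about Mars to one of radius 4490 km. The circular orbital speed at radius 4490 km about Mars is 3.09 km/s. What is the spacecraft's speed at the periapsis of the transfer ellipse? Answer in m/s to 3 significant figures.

From the circular-orbit relation v² = μ/r at r = 4490 km: μ = v²r = (3.09)² × 4490 = 42871.0 km³/s².
Semi-major axis of the transfer orbit: a_t = (27600 + 4490)/2 = 16045 km.
The periapsis of the transfer ellipse is at r = 4490 km.
From the vis-viva equation, v = √[μ(2/r − 1/a_t)] = 4.053 km/s.

v = 4050 m/s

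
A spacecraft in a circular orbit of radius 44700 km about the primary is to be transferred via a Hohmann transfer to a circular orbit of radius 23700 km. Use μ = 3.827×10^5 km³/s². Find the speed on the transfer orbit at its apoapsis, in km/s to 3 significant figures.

v = 2.44 km/s

The Hohmann ellipse has a_t = (r₁ + r₂)/2 = 34200 km.
At apoapsis, r = 44700 km.
Vis-viva: v = √[μ(2/r − 1/a_t)] = √[3.827×10^5 × (2/44700 − 1/34200)] = 2.436 km/s.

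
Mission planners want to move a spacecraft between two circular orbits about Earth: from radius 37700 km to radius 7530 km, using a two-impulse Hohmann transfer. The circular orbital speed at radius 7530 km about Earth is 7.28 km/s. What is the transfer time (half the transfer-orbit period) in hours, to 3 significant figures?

From the circular-orbit relation v² = μ/r at r = 7530 km: μ = v²r = (7.28)² × 7530 = 3.99078×10^5 km³/s².
The Hohmann ellipse has a_t = (r₁ + r₂)/2 = 22615 km.
By Kepler's third law the transfer-orbit period is T = 2π√(a_t³/μ), so t = T/2 = 16910 s.
Converting: 16910 s ÷ 3600 s/hour = 4.70 hours.

t = 4.70 hours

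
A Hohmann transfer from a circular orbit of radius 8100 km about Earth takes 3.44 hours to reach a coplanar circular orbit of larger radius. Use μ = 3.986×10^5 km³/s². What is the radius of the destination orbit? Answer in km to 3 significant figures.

Transfer time t = 3.44 hours = 12384 s, and t = π√(a_t³/μ).
So a_t = (μ t²/π²)^(1/3) = (3.986×10^5 × (12384)² / π²)^(1/3) = 18365 km.
Since a_t = (r₁ + r₂)/2, r₂ = 2a_t − r₁ = 2×18365 − 8100 = 28630 km.

r₂ = 28600 km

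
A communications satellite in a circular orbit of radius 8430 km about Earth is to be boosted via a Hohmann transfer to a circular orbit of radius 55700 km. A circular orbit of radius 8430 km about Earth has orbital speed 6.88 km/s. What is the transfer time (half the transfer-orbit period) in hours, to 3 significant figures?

From the circular-orbit relation v² = μ/r at r = 8430 km: μ = v²r = (6.88)² × 8430 = 3.99029×10^5 km³/s².
The Hohmann ellipse has a_t = (r₁ + r₂)/2 = 32065 km.
Transfer time t = π√(a_t³/μ) = π√((32065)³ / 3.99029×10^5) = 28560 s.
Converting: 28560 s ÷ 3600 s/hour = 7.93 hours.

t = 7.93 hours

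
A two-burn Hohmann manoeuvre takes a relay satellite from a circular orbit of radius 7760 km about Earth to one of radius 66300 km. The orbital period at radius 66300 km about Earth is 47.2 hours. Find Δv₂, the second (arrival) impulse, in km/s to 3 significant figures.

From Kepler's third law T² = 4π²r³/μ at r = 66300 km, T = 47.2 hours = 47.2 × 3600 s = 1.6992×10^5 s: μ = 4π²r³/T² = 3.98484×10^5 km³/s².
Transfer-ellipse semi-major axis a_t = (r₁ + r₂)/2 = (7760 + 66300)/2 = 37030 km.
On the circular orbit at r = 66300 km, v_c = √(μ/r) = 2.4516 km/s.
Transfer-orbit speed at the same r (vis-viva, a = a_t): v_t = √[μ(2/r − 1/a_t)] = 1.1223 km/s.
Δv₂ = |v_t − v_c| = |1.1223 − 2.4516| = 1.329 km/s.

Δv₂ = 1.33 km/s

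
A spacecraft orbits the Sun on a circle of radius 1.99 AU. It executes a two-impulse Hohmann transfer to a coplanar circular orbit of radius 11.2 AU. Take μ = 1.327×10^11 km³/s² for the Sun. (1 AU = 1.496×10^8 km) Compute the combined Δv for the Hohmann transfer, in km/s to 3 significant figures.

Δv = 10.4 km/s

In km: r₁ = 1.99 × 1.496×10^8 = 2.97704×10^8 km; r₂ = 11.2 × 1.496×10^8 = 1.67552×10^9 km.
Semi-major axis of the transfer orbit: a_t = (2.97704×10^8 + 1.67552×10^9)/2 = 9.86612×10^8 km.
At r₁ the circular-orbit speed is v₁ = √(μ/r₁) = 21.1127 km/s.
On the transfer ellipse at r₁, v² = μ(2/r − 1/a) gives v_p = √[μ(2/r₁ − 1/a_t)] = 27.5134 km/s.
First burn Δv₁ = |v_p − v₁| = 6.401 km/s.
At r₂, v₂ = √(μ/r₂) = 8.8994 km/s.
Transfer-orbit speed at r₂: v_a = √[μ(2/r₂ − 1/a_t)] = 4.8885 km/s.
Second burn Δv₂ = |v₂ − v_a| = 4.011 km/s.
Total Δv = Δv₁ + Δv₂ = 10.41 km/s.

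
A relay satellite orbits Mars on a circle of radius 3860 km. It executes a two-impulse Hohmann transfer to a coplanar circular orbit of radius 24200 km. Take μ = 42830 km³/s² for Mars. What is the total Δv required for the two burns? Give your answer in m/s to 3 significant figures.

Δv = 1680 m/s

Transfer-ellipse semi-major axis a_t = (r₁ + r₂)/2 = (3860 + 24200)/2 = 14030 km.
Circular speed at r₁: v₁ = √(μ/r₁) = √(42830/3860) = 3.3310 km/s.
Transfer-orbit speed at r₁ (vis-viva equation): v_p = √[μ(2/r₁ − 1/a_t)] = 4.3748 km/s.
First burn Δv₁ = |v_p − v₁| = 1.0438 km/s.
At r₂, v₂ = √(μ/r₂) = 1.33035 km/s.
Transfer-orbit speed at r₂: v_a = √[μ(2/r₂ − 1/a_t)] = 0.697800 km/s.
Second burn Δv₂ = |v₂ − v_a| = 0.63255 km/s.
Total Δv = Δv₁ + Δv₂ = 1.676 km/s.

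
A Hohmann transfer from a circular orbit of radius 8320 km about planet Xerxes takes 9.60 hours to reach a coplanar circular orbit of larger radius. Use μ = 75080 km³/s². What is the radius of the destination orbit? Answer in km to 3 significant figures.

Transfer time t = 9.60 hours = 34560 s, and t = π√(a_t³/μ).
So a_t = (μ t²/π²)^(1/3) = (75080 × (34560)² / π²)^(1/3) = 20867 km.
Since a_t = (r₁ + r₂)/2, r₂ = 2a_t − r₁ = 2×20867 − 8320 = 33414 km.

r₂ = 33400 km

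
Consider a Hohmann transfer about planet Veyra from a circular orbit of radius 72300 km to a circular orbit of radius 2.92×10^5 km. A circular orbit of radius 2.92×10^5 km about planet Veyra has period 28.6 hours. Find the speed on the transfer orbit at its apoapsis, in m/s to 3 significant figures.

v = 11200 m/s

From Kepler's third law T² = 4π²r³/μ at r = 2.92×10^5 km, T = 28.6 hours = 28.6 × 3600 s = 1.0296×10^5 s: μ = 4π²r³/T² = 9.27195×10^7 km³/s².
Semi-major axis of the transfer orbit: a_t = (72300 + 2.920×10^5)/2 = 1.8215×10^5 km.
At apoapsis, r = 2.920×10^5 km.
Applying v² = μ(2/r − 1/a_t): v = 11.23 km/s.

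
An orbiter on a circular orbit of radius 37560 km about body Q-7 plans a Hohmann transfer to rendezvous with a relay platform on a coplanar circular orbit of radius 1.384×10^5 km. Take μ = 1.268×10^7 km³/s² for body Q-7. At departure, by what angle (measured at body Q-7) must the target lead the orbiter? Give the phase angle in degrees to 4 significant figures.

φ = 88.77°

Transfer-ellipse semi-major axis a_t = (r₁ + r₂)/2 = (37560 + 1.384×10^5)/2 = 87980 km.
Transfer time t = π√(a_t³/μ) = 23023 s.
The target's mean motion on its circular orbit is ω₂ = √(μ/r₂³) = 6.9160×10^-5 rad/s.
Angle swept by the target during transfer: ω₂·t = 1.5923 rad = 91.23°.
Arrival is 180° from departure on the ellipse, so φ = 180° − 91.23° = 88.77°.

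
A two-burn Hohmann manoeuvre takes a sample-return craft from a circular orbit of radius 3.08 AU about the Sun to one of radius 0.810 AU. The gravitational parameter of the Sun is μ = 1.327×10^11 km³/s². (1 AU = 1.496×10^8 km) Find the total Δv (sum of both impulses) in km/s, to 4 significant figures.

Δv = 14.57 km/s

In km: r₁ = 3.08 × 1.496×10^8 = 4.60768×10^8 km; r₂ = 0.810 × 1.496×10^8 = 1.21176×10^8 km.
Semi-major axis of the transfer orbit: a_t = (4.60768×10^8 + 1.21176×10^8)/2 = 2.90972×10^8 km.
At r₁ the circular-orbit speed is v₁ = √(μ/r₁) = 16.9705 km/s.
On the transfer ellipse at r₁, vis-viva equation gives v_a = √[μ(2/r₁ − 1/a_t)] = 10.9516 km/s.
First burn Δv₁ = |v_a − v₁| = 6.019 km/s.
Circular speed at r₂: v₂ = √(μ/r₂) = 33.092 km/s.
Transfer-orbit speed at r₂: v_p = √[μ(2/r₂ − 1/a_t)] = 41.643 km/s.
Second burn Δv₂ = |v₂ − v_p| = 8.551 km/s.
Total Δv = Δv₁ + Δv₂ = 14.57 km/s.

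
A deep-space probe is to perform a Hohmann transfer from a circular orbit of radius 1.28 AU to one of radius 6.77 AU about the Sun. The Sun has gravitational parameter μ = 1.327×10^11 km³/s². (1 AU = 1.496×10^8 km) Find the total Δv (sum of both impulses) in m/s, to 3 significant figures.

Δv = 12800 m/s

In km: r₁ = 1.28 × 1.496×10^8 = 1.91488×10^8 km; r₂ = 6.77 × 1.496×10^8 = 1.012792×10^9 km.
Semi-major axis of the transfer orbit: a_t = (1.91488×10^8 + 1.012792×10^9)/2 = 6.0214×10^8 km.
At r₁ the circular-orbit speed is v₁ = √(μ/r₁) = 26.325 km/s.
On the transfer ellipse at r₁, v² = μ(2/r − 1/a) gives v_p = √[μ(2/r₁ − 1/a_t)] = 34.141 km/s.
First burn Δv₁ = |v_p − v₁| = 7.816 km/s.
Circular speed at r₂: v₂ = √(μ/r₂) = 11.447 km/s.
Transfer-orbit speed at r₂: v_a = √[μ(2/r₂ − 1/a_t)] = 6.4550 km/s.
Second burn Δv₂ = |v₂ − v_a| = 4.992 km/s.
Total Δv = Δv₁ + Δv₂ = 12.81 km/s.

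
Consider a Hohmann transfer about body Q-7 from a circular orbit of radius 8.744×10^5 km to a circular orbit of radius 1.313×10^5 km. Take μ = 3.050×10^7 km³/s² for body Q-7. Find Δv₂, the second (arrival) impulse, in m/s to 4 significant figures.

The Hohmann ellipse has a_t = (r₁ + r₂)/2 = 5.0285×10^5 km.
Circular speed at r = 1.313×10^5 km: v_c = √(μ/r) = 15.241 km/s.
Transfer-orbit speed at the same r (vis-viva, a = a_t): v_t = √[μ(2/r − 1/a_t)] = 20.098 km/s.
Δv₂ = |v_t − v_c| = |20.098 − 15.241| = 4.857 km/s.

Δv₂ = 4857 m/s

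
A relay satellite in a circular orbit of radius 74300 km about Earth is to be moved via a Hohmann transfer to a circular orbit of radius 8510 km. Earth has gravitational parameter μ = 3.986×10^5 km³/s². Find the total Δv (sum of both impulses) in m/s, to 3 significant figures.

Δv = 3590 m/s

The Hohmann ellipse has a_t = (r₁ + r₂)/2 = 41405 km.
Circular speed at r₁: v₁ = √(μ/r₁) = √(3.986×10^5/74300) = 2.316 km/s.
On the transfer ellipse at r₁, vis-viva equation gives v_a = √[μ(2/r₁ − 1/a_t)] = 1.050 km/s.
First burn Δv₁ = |v_a − v₁| = 1.266 km/s.
At r₂, v₂ = √(μ/r₂) = 6.844 km/s.
Transfer-orbit speed at r₂: v_p = √[μ(2/r₂ − 1/a_t)] = 9.168 km/s.
Second burn Δv₂ = |v₂ − v_p| = 2.324 km/s.
Δv = Δv₁ + Δv₂ = 1.266 + 2.324 = 3.590 km/s.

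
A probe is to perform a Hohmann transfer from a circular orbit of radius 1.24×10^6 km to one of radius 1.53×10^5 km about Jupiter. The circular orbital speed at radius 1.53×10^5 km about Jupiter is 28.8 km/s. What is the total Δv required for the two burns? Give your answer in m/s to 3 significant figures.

From the circular-orbit relation v² = μ/r at r = 1.53×10^5 km: μ = v²r = (28.8)² × 1.53×10^5 = 1.26904×10^8 km³/s².
Semi-major axis of the transfer orbit: a_t = (1.240×10^6 + 1.530×10^5)/2 = 6.965×10^5 km.
At r₁ the circular-orbit speed is v₁ = √(μ/r₁) = 10.1164 km/s.
On the transfer ellipse at r₁, vis-viva gives v_a = √[μ(2/r₁ − 1/a_t)] = 4.74146 km/s.
First burn Δv₁ = |v_a − v₁| = 5.375 km/s.
Circular speed at r₂: v₂ = √(μ/r₂) = 28.800 km/s.
Transfer-orbit speed at r₂: v_p = √[μ(2/r₂ − 1/a_t)] = 38.428 km/s.
Second burn Δv₂ = |v₂ − v_p| = 9.628 km/s.
Δv = Δv₁ + Δv₂ = 5.375 + 9.628 = 15.00 km/s.

Δv = 15000 m/s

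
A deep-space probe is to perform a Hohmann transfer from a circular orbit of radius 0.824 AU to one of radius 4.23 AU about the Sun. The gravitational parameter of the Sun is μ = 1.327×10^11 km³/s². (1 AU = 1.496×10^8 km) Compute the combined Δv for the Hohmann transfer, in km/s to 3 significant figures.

In km: r₁ = 0.824 × 1.496×10^8 = 1.232704×10^8 km; r₂ = 4.23 × 1.496×10^8 = 6.32808×10^8 km.
Transfer-ellipse semi-major axis a_t = (r₁ + r₂)/2 = (1.232704×10^8 + 6.32808×10^8)/2 = 3.780392×10^8 km.
At r₁ the circular-orbit speed is v₁ = √(μ/r₁) = 32.81 km/s.
On the transfer ellipse at r₁, vis-viva gives v_p = √[μ(2/r₁ − 1/a_t)] = 42.45 km/s.
First burn Δv₁ = |v_p − v₁| = 9.640 km/s.
At r₂, v₂ = √(μ/r₂) = 14.481 km/s.
Transfer-orbit speed at r₂: v_a = √[μ(2/r₂ − 1/a_t)] = 8.2691 km/s.
Second burn Δv₂ = |v₂ − v_a| = 6.212 km/s.
Total Δv = Δv₁ + Δv₂ = 15.85 km/s.

Δv = 15.9 km/s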